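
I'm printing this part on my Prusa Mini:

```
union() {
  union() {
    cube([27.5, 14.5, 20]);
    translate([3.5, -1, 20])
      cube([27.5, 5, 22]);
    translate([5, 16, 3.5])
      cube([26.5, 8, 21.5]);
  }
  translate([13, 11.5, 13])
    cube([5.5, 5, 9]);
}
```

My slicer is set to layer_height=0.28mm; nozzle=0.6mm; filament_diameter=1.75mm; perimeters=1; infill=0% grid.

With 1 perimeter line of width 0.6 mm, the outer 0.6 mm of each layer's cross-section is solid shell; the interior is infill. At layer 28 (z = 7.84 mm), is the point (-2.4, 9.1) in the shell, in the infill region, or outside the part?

outside

At z = 7.84 mm: the cube is present — its section is the full 27.5×14.5 rectangle; the cube at (3.5, -1) is absent (z outside [20, 42]); the cube at (5, 16) (footprint 26.5×8) is included at this height; Combining (union): the 2 present regions are separate (no shared area or edge), so areas and boundary lengths simply add and each stays a separate island — 2 connected regions; the cube at (13, 11.5) is absent (z outside [13, 22]); Taking the union: only that combined region is present, so the union is just that shape — 2 connected regions. Overall, the cross-section has 2 separate islands. The nearest boundary edge runs (0.00, 0.00)→(0.00, 14.50); distance from the point to it = 2.40 mm. The point is not inside any of the regions above, so it lies outside the cross-section (2.40 mm from the nearest boundary).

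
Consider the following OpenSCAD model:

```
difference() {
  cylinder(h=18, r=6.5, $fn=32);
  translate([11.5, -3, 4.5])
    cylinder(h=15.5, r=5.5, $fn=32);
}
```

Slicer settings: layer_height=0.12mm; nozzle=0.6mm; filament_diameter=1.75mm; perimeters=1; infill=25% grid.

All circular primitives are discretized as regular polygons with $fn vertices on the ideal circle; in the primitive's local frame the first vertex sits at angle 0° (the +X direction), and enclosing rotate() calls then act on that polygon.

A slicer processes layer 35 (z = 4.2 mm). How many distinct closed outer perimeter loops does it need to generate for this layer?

At z = 4.2 mm: the cylinder: section is a regular 32-gon, circumradius r=6.5; the cylinder at (11.5, -3) does not reach this height (z outside [4.5, 20]); Taking the first minus the rest: none of the subtracted shapes is present at this height, so the r=6.5 cylinder is unchanged — 1 connected region. The result has 1 disconnected region.

1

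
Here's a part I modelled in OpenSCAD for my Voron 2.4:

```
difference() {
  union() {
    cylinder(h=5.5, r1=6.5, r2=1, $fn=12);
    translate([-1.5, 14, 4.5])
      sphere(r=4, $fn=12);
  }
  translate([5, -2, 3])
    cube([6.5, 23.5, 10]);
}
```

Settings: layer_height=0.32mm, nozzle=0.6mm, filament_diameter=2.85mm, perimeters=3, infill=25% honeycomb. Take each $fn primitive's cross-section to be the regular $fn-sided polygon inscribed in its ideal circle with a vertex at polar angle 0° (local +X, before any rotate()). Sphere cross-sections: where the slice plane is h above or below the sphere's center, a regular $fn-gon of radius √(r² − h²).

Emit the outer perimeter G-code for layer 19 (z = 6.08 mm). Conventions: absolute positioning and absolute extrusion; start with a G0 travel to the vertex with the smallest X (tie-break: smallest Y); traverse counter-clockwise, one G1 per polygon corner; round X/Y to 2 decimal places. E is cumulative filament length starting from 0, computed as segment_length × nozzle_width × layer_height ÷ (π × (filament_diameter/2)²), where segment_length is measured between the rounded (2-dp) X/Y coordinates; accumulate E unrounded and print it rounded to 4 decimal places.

G0 X-5.17 Y14.00 Z6.08
G1 X-4.68 Y12.16 E0.0573
G1 X-3.34 Y10.82 E0.1143
G1 X-1.50 Y10.33 E0.1717
G1 X0.34 Y10.82 E0.2290
G1 X1.68 Y12.16 E0.2860
G1 X2.17 Y14.00 E0.3433
G1 X1.68 Y15.84 E0.4006
G1 X0.34 Y17.18 E0.4576
G1 X-1.50 Y17.67 E0.5150
G1 X-3.34 Y17.18 E0.5723
G1 X-4.68 Y15.84 E0.6293
G1 X-5.17 Y14.00 E0.6866

At z = 6.08 mm: the cone does not reach this height (z outside [0, 5.5]); the r=4 sphere at (-1.5, 14) contributes a regular 12-gon of circumradius √(4²−1.58²) = 3.675; Taking the union: only the r=4 sphere at (-1.5, 14) is present, so the union is just that shape — 1 connected region; the 6.5×23.5 cube at (5, -2) contributes its full rectangle; Taking the first minus the rest: starting from that combined region, the 6.5×23.5 cube at (5, -2) misses the remaining region (no effect) — 1 connected region. The outline is a single polygon with 12 vertices. Extrusion per mm of travel: 0.6 × 0.32 / (π × 1.425²) = 0.030097. Accumulating E over each segment gives final E = 0.6866.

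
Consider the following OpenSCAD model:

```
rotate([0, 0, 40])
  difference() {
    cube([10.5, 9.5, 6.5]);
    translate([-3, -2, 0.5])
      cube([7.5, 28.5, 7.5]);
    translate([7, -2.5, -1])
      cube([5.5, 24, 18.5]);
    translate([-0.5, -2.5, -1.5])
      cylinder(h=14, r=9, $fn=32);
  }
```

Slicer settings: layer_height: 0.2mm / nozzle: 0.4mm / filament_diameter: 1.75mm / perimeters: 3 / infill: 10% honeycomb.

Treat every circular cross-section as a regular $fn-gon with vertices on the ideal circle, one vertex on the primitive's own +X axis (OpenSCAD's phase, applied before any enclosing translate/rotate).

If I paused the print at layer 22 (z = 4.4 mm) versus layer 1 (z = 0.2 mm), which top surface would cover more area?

Layer 22 (z = 4.4): the cube is present — its section is the full 10.5×9.5 rectangle (area 99.75 mm²); the 7.5×28.5 cube at (-3, -2) contributes its full rectangle (area 213.75 mm²); the cube at (7, -2.5) (footprint 5.5×24) is included at this height (area 132.00 mm²); the cylinder at (-0.5, -2.5): section is a regular 32-gon, circumradius r=9 (area = (32/2)·9.000²·sin(360°/32) = 252.84 mm²); Taking the first minus the rest: starting from the 10.5×9.5 cube (99.75 mm²), the 7.5×28.5 cube at (-3, -2) partially overlaps it — only the 42.75 mm² overlap (of its 213.75 mm²) is removed, clipping the outline; the 5.5×24 cube at (7, -2.5) partially overlaps it — only the 33.25 mm² overlap (of its 132.00 mm²) is removed, clipping the outline; the r=9 cylinder at (-0.5, -2.5) partially overlaps it — only the 9.64 mm² overlap (of its 252.84 mm²) is removed, clipping the outline — area = 14.11 mm²; (rotated 40° about Z; rotation is an isometry so areas/perimeters/island counts are preserved). So its area = 14.11 mm². Layer 1 (z = 0.2): the cube (footprint 10.5×9.5) is included at this height (area 99.75 mm²); the cube at (-3, -2) is not intersected at this z (z outside [0.5, 8]); the 5.5×24 cube at (7, -2.5) contributes its full rectangle (area 132.00 mm²); the r=9 cylinder at (-0.5, -2.5) gives a regular 32-gon of circumradius 9 (constant along its height) (area = (32/2)·9.000²·sin(360°/32) = 252.84 mm²); Subtracting the remaining from the first: starting from the 10.5×9.5 cube (99.75 mm²), the 5.5×24 cube at (7, -2.5) partially overlaps it — only the 33.25 mm² overlap (of its 132.00 mm²) is removed, clipping the outline; the r=9 cylinder at (-0.5, -2.5) partially overlaps it — only the 36.31 mm² overlap (of its 252.84 mm²) is removed, clipping the outline — area = 30.19 mm²; (rotated 40° about Z; rotation is an isometry so areas/perimeters/island counts are preserved). So its area = 30.19 mm². Layer 1 is larger (30.19 vs 14.11 mm²).

layer 1 (z = 0.2 mm)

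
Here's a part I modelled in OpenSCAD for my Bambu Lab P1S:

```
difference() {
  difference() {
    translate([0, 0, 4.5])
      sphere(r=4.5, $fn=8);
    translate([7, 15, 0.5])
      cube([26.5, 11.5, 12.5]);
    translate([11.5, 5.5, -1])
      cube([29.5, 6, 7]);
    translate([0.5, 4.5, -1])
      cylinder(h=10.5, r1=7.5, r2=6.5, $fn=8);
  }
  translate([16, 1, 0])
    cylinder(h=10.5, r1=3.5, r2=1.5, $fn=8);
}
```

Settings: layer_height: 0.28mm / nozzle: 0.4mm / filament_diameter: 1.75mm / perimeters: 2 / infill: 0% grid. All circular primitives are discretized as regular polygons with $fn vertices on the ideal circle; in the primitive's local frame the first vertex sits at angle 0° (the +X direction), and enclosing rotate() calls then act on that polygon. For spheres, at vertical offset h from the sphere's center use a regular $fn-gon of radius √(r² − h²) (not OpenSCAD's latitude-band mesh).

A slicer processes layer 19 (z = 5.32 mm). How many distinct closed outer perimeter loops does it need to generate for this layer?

1

At z = 5.32 mm: the r=4.5 sphere contributes a regular 8-gon of circumradius √(4.5²−0.82²) = 4.425; the cube at (7, 15) is present — its section is the full 26.5×11.5 rectangle; the 29.5×6 cube at (11.5, 5.5) contributes its full rectangle; the cone at (0.5, 4.5) (r1=7.5→r2=6.5) has section circumradius 6.898 here — a regular 8-gon; Taking the first minus the rest: starting from the r=4.5 sphere, the 26.5×11.5 cube at (7, 15) misses the remaining region (no effect); the 29.5×6 cube at (11.5, 5.5) misses the remaining region (no effect); the cone at (0.5, 4.5) partially overlaps it — only the 40.51 mm² overlap (of its 134.59 mm²) is removed, clipping the outline — 1 connected region; the cone at (16, 1) contributes a regular 8-gon of circumradius 2.487 (interpolated between r1=3.5 and r2=1.5 at t=0.507); After the difference (first − rest): starting from the result so far, the cone at (16, 1) misses the remaining region (no effect) — 1 connected region. The result has 1 disconnected region.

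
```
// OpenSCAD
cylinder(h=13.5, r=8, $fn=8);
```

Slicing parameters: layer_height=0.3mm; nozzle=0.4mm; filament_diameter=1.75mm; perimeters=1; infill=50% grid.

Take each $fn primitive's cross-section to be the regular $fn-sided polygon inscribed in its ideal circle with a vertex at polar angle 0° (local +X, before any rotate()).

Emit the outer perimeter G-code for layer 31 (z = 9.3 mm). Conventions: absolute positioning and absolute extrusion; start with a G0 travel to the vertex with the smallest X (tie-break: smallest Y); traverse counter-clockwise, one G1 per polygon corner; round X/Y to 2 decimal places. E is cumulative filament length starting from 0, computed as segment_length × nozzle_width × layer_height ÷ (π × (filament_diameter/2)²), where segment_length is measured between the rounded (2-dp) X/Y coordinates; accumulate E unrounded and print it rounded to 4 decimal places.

At z = 9.3 mm: the cylinder: section is a regular 8-gon, circumradius r=8. The outline is a single polygon with 8 vertices. Extrusion per mm of travel: 0.4 × 0.3 / (π × 0.875²) = 0.049890. Accumulating E over each segment gives final E = 2.4445.

G0 X-8.00 Y0.00 Z9.30
G1 X-5.66 Y-5.66 E0.3056
G1 X0.00 Y-8.00 E0.6111
G1 X5.66 Y-5.66 E0.9167
G1 X8.00 Y0.00 E1.2222
G1 X5.66 Y5.66 E1.5278
G1 X0.00 Y8.00 E1.8334
G1 X-5.66 Y5.66 E2.1389
G1 X-8.00 Y0.00 E2.4445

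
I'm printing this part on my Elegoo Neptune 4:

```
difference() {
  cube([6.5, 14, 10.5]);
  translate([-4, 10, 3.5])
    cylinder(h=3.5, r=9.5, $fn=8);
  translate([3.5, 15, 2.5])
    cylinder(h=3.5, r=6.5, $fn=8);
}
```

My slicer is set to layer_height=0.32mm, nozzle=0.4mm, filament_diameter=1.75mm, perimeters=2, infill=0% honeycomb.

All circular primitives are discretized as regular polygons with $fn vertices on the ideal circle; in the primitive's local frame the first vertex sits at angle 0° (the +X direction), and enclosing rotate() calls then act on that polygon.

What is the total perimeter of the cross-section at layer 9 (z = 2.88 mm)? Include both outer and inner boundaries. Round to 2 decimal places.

At z = 2.88 mm: the cube (footprint 6.5×14) is included at this height (perimeter 41.00 mm); the cylinder at (-4, 10) is not intersected at this z (z outside [3.5, 7]); the cylinder at (3.5, 15): section is a regular 8-gon, circumradius r=6.5 (perimeter = 2·8·6.500·sin(180°/8) = 39.80 mm); Taking the first minus the rest: starting from the 6.5×14 cube, the r=6.5 cylinder at (3.5, 15) partially overlaps it — only the 31.35 mm² overlap (of its 119.50 mm²) is removed, clipping the outline — boundary = 33.23 mm. Overall, the cross-section is a single solid region. Total boundary length (outer) = 33.23 mm.

33.23 mm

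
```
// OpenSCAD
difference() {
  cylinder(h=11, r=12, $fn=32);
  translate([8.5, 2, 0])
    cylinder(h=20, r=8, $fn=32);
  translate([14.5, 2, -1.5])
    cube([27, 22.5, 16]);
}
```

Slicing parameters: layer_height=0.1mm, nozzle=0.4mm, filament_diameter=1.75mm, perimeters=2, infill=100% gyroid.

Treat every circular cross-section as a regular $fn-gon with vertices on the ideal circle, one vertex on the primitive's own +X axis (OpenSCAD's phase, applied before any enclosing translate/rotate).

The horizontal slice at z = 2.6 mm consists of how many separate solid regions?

At z = 2.6 mm: the r=12 cylinder contributes a regular 32-gon of circumradius 12; the cylinder at (8.5, 2): section is a regular 32-gon, circumradius r=8; the 27×22.5 cube at (14.5, 2) contributes its full rectangle; Subtracting the remaining from the first: starting from the r=12 cylinder, the r=8 cylinder at (8.5, 2) partially overlaps it — only the 136.12 mm² overlap (of its 199.77 mm²) is removed, clipping the outline; the 27×22.5 cube at (14.5, 2) misses the remaining region (no effect) — 1 connected region. The result has 1 disconnected region.

1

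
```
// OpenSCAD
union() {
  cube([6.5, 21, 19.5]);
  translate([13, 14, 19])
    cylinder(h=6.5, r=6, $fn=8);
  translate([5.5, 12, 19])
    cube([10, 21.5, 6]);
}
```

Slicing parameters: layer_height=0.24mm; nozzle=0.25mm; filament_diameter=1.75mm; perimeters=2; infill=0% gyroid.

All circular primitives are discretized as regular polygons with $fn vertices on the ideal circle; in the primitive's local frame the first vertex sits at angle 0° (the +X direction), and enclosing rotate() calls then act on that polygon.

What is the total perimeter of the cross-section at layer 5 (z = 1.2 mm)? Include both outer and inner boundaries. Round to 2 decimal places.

At z = 1.2 mm: the cube (footprint 6.5×21) is included at this height (perimeter 55.00 mm); the cylinder at (13, 14) does not reach this height (z outside [19, 25.5]); the cube at (5.5, 12) is not intersected at this z (z outside [19, 25]); Merging all regions: only the 6.5×21 cube is present, so the union is just that shape — boundary = 55.00 mm. Overall, the cross-section is a single solid region. Total boundary length (outer) = 55.00 mm.

55.00 mm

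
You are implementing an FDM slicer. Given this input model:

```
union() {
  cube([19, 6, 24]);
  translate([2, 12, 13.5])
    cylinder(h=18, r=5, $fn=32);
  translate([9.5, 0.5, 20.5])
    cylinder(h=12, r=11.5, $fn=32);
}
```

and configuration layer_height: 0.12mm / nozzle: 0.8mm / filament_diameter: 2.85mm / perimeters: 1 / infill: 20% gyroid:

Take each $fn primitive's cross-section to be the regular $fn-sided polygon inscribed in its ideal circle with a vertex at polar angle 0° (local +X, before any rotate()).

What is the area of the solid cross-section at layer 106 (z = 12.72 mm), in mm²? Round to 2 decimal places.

At z = 12.72 mm: the cube (footprint 19×6) is included at this height (area 114.00 mm²); the cylinder at (2, 12) does not reach this height (z outside [13.5, 31.5]); the cylinder at (9.5, 0.5) does not reach this height (z outside [20.5, 32.5]); Combining (union): only the 19×6 cube is present, so the union is just that shape — area = 114.00 mm². Overall, the cross-section is a single solid region. Net area = 114.00 mm².

114.00 mm²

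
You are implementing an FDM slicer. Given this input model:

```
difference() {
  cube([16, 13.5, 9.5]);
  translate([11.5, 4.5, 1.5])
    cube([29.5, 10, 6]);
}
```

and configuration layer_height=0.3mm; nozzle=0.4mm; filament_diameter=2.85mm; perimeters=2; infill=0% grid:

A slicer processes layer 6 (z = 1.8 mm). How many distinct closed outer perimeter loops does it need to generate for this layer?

At z = 1.8 mm: the cube is present — its section is the full 16×13.5 rectangle; the 29.5×10 cube at (11.5, 4.5) contributes its full rectangle; Subtracting the remaining from the first: starting from the 16×13.5 cube, the 29.5×10 cube at (11.5, 4.5) partially overlaps it — only the 40.50 mm² overlap (of its 295.00 mm²) is removed, clipping the outline — 1 connected region. The result has 1 disconnected region.

1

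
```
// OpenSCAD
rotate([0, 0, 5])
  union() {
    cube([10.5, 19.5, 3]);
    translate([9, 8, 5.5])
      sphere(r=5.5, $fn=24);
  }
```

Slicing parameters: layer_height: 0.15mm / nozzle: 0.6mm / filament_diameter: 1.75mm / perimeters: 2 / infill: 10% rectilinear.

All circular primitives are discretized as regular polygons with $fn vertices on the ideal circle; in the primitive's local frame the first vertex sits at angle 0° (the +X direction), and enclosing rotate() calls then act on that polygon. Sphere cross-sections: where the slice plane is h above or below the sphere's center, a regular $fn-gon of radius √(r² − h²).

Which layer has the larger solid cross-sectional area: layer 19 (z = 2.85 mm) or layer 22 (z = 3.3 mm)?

Layer 19 (z = 2.85): the cube (footprint 10.5×19.5) is included at this height (area 204.75 mm²); the r=5.5 sphere at (9, 8) slices to a regular 24-gon of circumradius 4.819 (√(r²−h²) with h=2.65 from center) (area = (24/2)·4.819²·sin(360°/24) = 72.14 mm²); Merging all regions: the regions partially overlap — summed areas 276.89 mm² minus the doubly-counted overlap 50.21 mm² gives 226.68 mm² — area = 226.68 mm²; (rotated 5° about Z; rotation is an isometry so areas/perimeters/island counts are preserved). So its area = 226.68 mm². Layer 22 (z = 3.3): the cube does not reach this height (z outside [0, 3]); the r=5.5 sphere at (9, 8) contributes a regular 24-gon of circumradius √(5.5²−2.2²) = 5.041 (area = (24/2)·5.041²·sin(360°/24) = 78.92 mm²); Merging all regions: only the r=5.5 sphere at (9, 8) is present, so the union is just that shape — area = 78.92 mm²; (whole slice rotated 5° about Z — lengths, areas and connectivity unchanged). So its area = 78.92 mm². Layer 19 is larger (226.68 vs 78.92 mm²).

layer 19 (z = 2.85 mm)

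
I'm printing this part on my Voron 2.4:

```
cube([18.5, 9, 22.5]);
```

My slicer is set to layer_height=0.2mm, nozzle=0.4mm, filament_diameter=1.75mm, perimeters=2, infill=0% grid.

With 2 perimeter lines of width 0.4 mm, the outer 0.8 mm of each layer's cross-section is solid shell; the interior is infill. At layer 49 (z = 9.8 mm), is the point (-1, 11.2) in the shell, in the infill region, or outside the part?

outside

At z = 9.8 mm: the cube is present — its section is the full 18.5×9 rectangle. Overall, the cross-section is a single solid region. The nearest boundary edge runs (18.50, 9.00)→(0.00, 9.00); distance from the point to it = 2.42 mm. The point is not inside any of the regions above, so it lies outside the cross-section (2.42 mm from the nearest boundary).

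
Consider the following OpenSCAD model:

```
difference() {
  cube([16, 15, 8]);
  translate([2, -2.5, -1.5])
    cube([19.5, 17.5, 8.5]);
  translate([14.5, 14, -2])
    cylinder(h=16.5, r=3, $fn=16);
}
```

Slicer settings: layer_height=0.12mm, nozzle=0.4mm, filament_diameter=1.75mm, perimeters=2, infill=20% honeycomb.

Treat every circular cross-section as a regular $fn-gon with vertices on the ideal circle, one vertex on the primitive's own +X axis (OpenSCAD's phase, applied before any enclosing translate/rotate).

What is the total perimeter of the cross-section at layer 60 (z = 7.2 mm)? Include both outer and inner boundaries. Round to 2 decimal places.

61.46 mm

At z = 7.2 mm: the cube is present — its section is the full 16×15 rectangle (perimeter 62.00 mm); the cube at (2, -2.5) is not intersected at this z (z outside [-1.5, 7]); the r=3 cylinder at (14.5, 14) contributes a regular 16-gon of circumradius 3 (perimeter = 2·16·3.000·sin(180°/16) = 18.73 mm); Subtracting the remaining from the first: starting from the 16×15 cube, the r=3 cylinder at (14.5, 14) partially overlaps it — only the 15.54 mm² overlap (of its 27.55 mm²) is removed, clipping the outline — boundary = 61.46 mm. Overall, the cross-section is a single solid region. Total boundary length (outer) = 61.46 mm.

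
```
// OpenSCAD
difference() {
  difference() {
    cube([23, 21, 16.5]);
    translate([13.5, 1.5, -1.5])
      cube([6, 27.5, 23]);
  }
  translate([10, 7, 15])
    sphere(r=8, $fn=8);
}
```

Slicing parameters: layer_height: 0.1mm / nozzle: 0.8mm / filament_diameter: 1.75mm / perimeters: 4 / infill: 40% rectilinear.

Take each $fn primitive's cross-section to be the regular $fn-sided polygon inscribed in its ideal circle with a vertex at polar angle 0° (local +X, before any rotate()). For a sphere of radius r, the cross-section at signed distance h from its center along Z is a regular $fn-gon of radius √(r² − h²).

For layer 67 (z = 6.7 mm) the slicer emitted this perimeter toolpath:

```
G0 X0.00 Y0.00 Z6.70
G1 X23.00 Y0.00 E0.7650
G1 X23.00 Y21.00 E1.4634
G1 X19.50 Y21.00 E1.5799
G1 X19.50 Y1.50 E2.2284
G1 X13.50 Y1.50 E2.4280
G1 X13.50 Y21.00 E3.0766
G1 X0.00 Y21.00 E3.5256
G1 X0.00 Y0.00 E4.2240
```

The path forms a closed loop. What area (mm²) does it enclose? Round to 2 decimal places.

366.00 mm²

Apply the shoelace formula to the sequence of (X, Y) vertices; enclosed area = 366.00 mm².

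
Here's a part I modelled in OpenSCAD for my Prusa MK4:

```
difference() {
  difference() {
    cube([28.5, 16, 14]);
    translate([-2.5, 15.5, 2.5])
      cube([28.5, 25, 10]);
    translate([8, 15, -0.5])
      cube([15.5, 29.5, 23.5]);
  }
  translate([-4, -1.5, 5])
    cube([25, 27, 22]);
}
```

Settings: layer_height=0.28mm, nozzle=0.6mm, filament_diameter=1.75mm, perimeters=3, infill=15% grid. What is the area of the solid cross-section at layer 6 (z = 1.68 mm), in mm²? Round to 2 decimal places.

At z = 1.68 mm: the 28.5×16 cube contributes its full rectangle (area 456.00 mm²); the cube at (-2.5, 15.5) is not intersected at this z (z outside [2.5, 12.5]); the 15.5×29.5 cube at (8, 15) contributes its full rectangle (area 457.25 mm²); After the difference (first − rest): starting from the 28.5×16 cube (456.00 mm²), the 15.5×29.5 cube at (8, 15) partially overlaps it — only the 15.50 mm² overlap (of its 457.25 mm²) is removed, clipping the outline — area = 440.50 mm²; the cube at (-4, -1.5) is not intersected at this z (z outside [5, 27]); Taking the first minus the rest: none of the subtracted shapes is present at this height, so the result so far is unchanged — area = 440.50 mm². Overall, the cross-section is a single solid region. Net area = 440.50 mm².

440.50 mm²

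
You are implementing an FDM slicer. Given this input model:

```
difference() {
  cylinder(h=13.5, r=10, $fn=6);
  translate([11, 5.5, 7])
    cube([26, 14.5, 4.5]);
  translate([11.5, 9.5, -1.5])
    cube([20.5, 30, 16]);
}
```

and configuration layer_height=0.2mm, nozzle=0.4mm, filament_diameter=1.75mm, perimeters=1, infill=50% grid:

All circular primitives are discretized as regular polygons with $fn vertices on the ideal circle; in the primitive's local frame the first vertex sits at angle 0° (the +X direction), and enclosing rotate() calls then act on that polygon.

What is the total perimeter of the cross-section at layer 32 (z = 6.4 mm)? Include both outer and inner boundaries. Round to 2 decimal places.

At z = 6.4 mm: the r=10 cylinder gives a regular 6-gon of circumradius 10 (constant along its height) (perimeter = 2·6·10.000·sin(180°/6) = 60.00 mm); the cube at (11, 5.5) is not intersected at this z (z outside [7, 11.5]); the 20.5×30 cube at (11.5, 9.5) contributes its full rectangle (perimeter 101.00 mm); Subtracting the remaining from the first: starting from the r=10 cylinder, the 20.5×30 cube at (11.5, 9.5) misses the remaining region (no effect) — boundary = 60.00 mm. Overall, the cross-section is a single solid region. Total boundary length (outer) = 60.00 mm.

60.00 mm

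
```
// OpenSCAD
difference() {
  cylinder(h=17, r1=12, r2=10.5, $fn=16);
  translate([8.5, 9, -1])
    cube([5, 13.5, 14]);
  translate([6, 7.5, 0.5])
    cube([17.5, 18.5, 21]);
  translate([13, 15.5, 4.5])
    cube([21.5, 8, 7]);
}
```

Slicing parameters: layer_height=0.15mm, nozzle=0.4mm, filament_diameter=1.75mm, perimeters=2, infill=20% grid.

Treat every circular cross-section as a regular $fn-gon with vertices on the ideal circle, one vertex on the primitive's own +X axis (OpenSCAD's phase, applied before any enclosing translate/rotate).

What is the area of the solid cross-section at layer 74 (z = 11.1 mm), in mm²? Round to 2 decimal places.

At z = 11.1 mm: the cone (r1=12→r2=10.5) has section circumradius 11.021 here — a regular 16-gon (area = (16/2)·11.021²·sin(360°/16) = 371.83 mm²); the cube at (8.5, 9) (footprint 5×13.5) is included at this height (area 67.50 mm²); the cube at (6, 7.5) (footprint 17.5×18.5) is included at this height (area 323.75 mm²); the 21.5×8 cube at (13, 15.5) contributes its full rectangle (area 172.00 mm²); Subtracting the remaining from the first: starting from the cone (371.83 mm²), the 5×13.5 cube at (8.5, 9) misses the remaining region (no effect); the 17.5×18.5 cube at (6, 7.5) partially overlaps it — only the 1.63 mm² overlap (of its 323.75 mm²) is removed, clipping the outline; the 21.5×8 cube at (13, 15.5) misses the remaining region (no effect) — area = 370.20 mm². Overall, the cross-section is a single solid region. Net area = 370.20 mm².

370.20 mm²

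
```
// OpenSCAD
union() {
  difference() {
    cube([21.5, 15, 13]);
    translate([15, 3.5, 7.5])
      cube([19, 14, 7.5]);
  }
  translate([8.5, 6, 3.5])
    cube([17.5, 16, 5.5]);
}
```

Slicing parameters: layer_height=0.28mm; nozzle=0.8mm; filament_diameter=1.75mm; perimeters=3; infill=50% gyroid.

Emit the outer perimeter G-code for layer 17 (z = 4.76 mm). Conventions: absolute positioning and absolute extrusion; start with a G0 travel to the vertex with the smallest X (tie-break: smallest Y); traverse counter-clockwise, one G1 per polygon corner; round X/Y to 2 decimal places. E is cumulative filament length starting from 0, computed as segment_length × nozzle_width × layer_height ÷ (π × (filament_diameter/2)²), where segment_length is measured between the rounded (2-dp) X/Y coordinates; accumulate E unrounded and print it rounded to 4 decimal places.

At z = 4.76 mm: the cube (footprint 21.5×15) is included at this height; the cube at (15, 3.5) is not intersected at this z (z outside [7.5, 15]); Subtracting the remaining from the first: none of the subtracted shapes is present at this height, so the 21.5×15 cube is unchanged — 1 connected region; the cube at (8.5, 6) is present — its section is the full 17.5×16 rectangle; Taking the union: the regions partially overlap (shared area 117.00 mm²), so overlapping operands fuse into one piece — 1 connected region. The outline is a single polygon with 8 vertices. Extrusion per mm of travel: 0.8 × 0.28 / (π × 0.875²) = 0.093128. Accumulating E over each segment gives final E = 8.9403.

G0 X0.00 Y0.00 Z4.76
G1 X21.50 Y0.00 E2.0023
G1 X21.50 Y6.00 E2.5610
G1 X26.00 Y6.00 E2.9801
G1 X26.00 Y22.00 E4.4702
G1 X8.50 Y22.00 E6.0999
G1 X8.50 Y15.00 E6.7518
G1 X0.00 Y15.00 E7.5434
G1 X0.00 Y0.00 E8.9403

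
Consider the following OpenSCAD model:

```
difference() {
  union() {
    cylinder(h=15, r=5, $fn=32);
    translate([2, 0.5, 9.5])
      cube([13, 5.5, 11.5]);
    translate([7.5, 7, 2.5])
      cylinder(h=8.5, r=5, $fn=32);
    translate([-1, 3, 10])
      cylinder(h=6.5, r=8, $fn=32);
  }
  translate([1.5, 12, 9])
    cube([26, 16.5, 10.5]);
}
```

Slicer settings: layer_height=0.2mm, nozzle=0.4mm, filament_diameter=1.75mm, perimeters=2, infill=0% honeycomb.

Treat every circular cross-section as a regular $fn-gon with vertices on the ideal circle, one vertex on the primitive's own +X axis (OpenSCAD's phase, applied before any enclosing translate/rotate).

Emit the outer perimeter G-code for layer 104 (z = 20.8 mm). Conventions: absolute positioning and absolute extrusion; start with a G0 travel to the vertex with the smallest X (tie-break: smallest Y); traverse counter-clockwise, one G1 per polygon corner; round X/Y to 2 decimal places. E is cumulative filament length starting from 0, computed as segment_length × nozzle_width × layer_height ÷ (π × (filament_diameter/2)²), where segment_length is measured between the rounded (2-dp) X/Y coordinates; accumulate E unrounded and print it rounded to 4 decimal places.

G0 X2.00 Y0.50 Z20.80
G1 X15.00 Y0.50 E0.4324
G1 X15.00 Y6.00 E0.6153
G1 X2.00 Y6.00 E1.0477
G1 X2.00 Y0.50 E1.2306

At z = 20.8 mm: the cylinder is absent (z outside [0, 15]); the cube at (2, 0.5) is present — its section is the full 13×5.5 rectangle; the cylinder at (7.5, 7) does not reach this height (z outside [2.5, 11]); the cylinder at (-1, 3) does not reach this height (z outside [10, 16.5]); Taking the union: only the 13×5.5 cube at (2, 0.5) is present, so the union is just that shape — 1 connected region; the cube at (1.5, 12) is absent (z outside [9, 19.5]); After the difference (first − rest): none of the subtracted shapes is present at this height, so that combined region is unchanged — 1 connected region. The outline is a single polygon with 4 vertices. Extrusion per mm of travel: 0.4 × 0.2 / (π × 0.875²) = 0.033260. Accumulating E over each segment gives final E = 1.2306.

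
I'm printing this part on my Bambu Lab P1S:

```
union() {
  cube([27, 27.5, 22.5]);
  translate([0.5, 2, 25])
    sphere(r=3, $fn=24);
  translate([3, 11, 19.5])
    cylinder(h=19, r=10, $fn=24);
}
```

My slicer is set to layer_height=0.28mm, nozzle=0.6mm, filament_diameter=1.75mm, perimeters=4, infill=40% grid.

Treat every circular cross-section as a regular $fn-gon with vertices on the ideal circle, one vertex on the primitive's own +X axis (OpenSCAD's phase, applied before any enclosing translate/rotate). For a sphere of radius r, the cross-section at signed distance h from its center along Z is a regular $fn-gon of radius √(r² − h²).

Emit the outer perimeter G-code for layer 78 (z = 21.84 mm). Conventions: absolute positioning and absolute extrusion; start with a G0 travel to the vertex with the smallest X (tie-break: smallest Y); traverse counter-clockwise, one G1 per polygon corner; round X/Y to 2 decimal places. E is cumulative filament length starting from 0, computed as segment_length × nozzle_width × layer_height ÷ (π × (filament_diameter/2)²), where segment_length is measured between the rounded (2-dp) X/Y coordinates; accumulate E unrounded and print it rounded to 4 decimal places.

G0 X-7.00 Y11.00 Z21.84
G1 X-6.66 Y8.41 E0.1825
G1 X-5.66 Y6.00 E0.3647
G1 X-4.07 Y3.93 E0.5470
G1 X-2.00 Y2.34 E0.7293
G1 X0.00 Y1.51 E0.8806
G1 X0.00 Y0.00 E0.9860
G1 X27.00 Y0.00 E2.8719
G1 X27.00 Y27.50 E4.7927
G1 X0.00 Y27.50 E6.6785
G1 X0.00 Y20.49 E7.1681
G1 X-2.00 Y19.66 E7.3194
G1 X-4.07 Y18.07 E7.5017
G1 X-5.66 Y16.00 E7.6840
G1 X-6.66 Y13.59 E7.8662
G1 X-7.00 Y11.00 E8.0487

At z = 21.84 mm: the cube (footprint 27×27.5) is included at this height; the sphere at (0.5, 2) is not intersected at this z (|z−center|=3.160 > r=3); the cylinder at (3, 11): section is a regular 24-gon, circumradius r=10; Combining (union): the regions partially overlap (shared area 214.06 mm²), so overlapping operands fuse into one piece — 1 connected region. The outline is a single polygon with 15 vertices. Extrusion per mm of travel: 0.6 × 0.28 / (π × 0.875²) = 0.069846. Accumulating E over each segment gives final E = 8.0487.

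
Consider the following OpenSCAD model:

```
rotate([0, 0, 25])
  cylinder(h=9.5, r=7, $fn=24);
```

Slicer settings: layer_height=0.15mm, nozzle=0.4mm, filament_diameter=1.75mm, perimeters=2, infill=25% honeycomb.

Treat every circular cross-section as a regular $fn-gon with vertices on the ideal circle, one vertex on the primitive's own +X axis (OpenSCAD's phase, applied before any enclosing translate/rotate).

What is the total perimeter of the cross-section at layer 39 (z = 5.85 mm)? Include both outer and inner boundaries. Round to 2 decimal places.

43.86 mm

At z = 5.85 mm: the r=7 cylinder contributes a regular 24-gon of circumradius 7 (perimeter = 2·24·7.000·sin(180°/24) = 43.86 mm); (rotated 25° about Z; rotation is an isometry so areas/perimeters/island counts are preserved). Overall, the cross-section is a single solid region. Total boundary length (outer) = 43.86 mm.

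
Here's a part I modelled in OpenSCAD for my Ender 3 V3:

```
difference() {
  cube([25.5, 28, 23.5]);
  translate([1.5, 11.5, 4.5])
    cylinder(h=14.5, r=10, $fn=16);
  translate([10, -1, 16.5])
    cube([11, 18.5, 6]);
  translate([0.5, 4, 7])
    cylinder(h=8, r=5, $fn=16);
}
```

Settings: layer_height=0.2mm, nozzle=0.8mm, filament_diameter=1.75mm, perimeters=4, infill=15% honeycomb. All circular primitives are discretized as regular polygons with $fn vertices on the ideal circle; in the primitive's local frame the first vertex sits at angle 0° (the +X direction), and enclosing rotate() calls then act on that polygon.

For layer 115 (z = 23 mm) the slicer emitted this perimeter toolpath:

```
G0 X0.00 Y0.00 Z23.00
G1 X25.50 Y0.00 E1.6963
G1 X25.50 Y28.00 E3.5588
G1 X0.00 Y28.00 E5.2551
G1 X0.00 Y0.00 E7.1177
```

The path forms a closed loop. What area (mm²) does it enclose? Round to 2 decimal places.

Apply the shoelace formula to the sequence of (X, Y) vertices; enclosed area = 714.00 mm².

714.00 mm²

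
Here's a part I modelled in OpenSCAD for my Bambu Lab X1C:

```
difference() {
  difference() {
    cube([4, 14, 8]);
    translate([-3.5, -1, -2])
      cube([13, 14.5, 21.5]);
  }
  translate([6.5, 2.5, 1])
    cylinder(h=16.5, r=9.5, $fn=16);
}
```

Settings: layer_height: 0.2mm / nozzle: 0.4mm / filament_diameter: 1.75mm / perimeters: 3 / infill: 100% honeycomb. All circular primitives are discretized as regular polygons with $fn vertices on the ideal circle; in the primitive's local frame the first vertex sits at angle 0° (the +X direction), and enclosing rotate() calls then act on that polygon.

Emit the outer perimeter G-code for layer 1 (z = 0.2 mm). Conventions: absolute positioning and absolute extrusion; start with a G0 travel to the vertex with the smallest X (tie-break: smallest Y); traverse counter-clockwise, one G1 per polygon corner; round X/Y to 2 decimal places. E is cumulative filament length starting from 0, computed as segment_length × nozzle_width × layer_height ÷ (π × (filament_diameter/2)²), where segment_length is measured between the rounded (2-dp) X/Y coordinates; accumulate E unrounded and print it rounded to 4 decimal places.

At z = 0.2 mm: the cube is present — its section is the full 4×14 rectangle; the cube at (-3.5, -1) is present — its section is the full 13×14.5 rectangle; After the difference (first − rest): starting from the 4×14 cube, the 13×14.5 cube at (-3.5, -1) partially overlaps it — only the 54.00 mm² overlap (of its 188.50 mm²) is removed, clipping the outline — 1 connected region; the cylinder at (6.5, 2.5) is absent (z outside [1, 17.5]); Taking the first minus the rest: none of the subtracted shapes is present at this height, so that combined region is unchanged — 1 connected region. The outline is a single polygon with 4 vertices. Extrusion per mm of travel: 0.4 × 0.2 / (π × 0.875²) = 0.033260. Accumulating E over each segment gives final E = 0.2993.

G0 X0.00 Y13.50 Z0.20
G1 X4.00 Y13.50 E0.1330
G1 X4.00 Y14.00 E0.1497
G1 X0.00 Y14.00 E0.2827
G1 X0.00 Y13.50 E0.2993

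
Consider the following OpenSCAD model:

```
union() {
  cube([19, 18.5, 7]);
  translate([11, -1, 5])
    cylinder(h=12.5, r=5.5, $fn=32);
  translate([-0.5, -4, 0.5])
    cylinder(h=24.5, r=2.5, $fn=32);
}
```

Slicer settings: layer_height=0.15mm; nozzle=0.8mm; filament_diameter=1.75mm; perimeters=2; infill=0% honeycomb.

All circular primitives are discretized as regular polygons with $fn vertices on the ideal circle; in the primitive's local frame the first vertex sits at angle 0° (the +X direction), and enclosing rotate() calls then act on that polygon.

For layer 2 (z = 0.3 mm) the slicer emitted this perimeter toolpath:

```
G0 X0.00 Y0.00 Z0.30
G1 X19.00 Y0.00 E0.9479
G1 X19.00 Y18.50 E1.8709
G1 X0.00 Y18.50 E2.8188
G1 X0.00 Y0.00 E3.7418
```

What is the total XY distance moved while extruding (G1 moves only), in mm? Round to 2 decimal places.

75.00 mm

Sum the Euclidean lengths of each G1 segment: total = 75.00 mm.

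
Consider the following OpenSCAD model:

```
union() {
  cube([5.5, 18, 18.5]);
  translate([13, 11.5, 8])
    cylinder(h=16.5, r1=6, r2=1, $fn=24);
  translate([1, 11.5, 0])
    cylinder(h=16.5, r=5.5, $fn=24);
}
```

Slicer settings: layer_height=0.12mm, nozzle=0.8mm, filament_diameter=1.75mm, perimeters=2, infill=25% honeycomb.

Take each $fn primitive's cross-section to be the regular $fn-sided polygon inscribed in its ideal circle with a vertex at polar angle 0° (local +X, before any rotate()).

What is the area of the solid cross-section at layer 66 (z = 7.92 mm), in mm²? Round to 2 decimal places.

At z = 7.92 mm: the cube (footprint 5.5×18) is included at this height (area 99.00 mm²); the cone at (13, 11.5) does not reach this height (z outside [8, 24.5]); the r=5.5 cylinder at (1, 11.5) contributes a regular 24-gon of circumradius 5.5 (area = (24/2)·5.500²·sin(360°/24) = 93.95 mm²); Taking the union: the regions partially overlap — summed areas 192.95 mm² minus the doubly-counted overlap 53.75 mm² gives 139.20 mm² — area = 139.20 mm². Overall, the cross-section is a single solid region. Net area = 139.20 mm².

139.20 mm²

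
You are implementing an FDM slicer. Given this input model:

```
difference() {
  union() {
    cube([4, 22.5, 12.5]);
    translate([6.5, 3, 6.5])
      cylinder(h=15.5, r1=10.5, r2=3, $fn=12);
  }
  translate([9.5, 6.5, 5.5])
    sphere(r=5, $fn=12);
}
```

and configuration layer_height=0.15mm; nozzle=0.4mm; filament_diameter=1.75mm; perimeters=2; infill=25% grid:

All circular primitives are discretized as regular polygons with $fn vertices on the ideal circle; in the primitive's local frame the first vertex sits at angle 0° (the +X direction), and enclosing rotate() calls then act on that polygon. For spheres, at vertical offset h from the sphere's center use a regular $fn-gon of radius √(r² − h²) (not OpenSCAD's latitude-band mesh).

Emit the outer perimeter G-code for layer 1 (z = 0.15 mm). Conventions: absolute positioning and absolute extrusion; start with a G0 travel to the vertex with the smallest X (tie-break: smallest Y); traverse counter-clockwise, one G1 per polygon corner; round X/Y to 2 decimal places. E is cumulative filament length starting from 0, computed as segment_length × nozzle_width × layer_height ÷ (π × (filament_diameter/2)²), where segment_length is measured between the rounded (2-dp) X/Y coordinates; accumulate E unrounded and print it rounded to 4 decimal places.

G0 X0.00 Y0.00 Z0.15
G1 X4.00 Y0.00 E0.0998
G1 X4.00 Y22.50 E0.6610
G1 X0.00 Y22.50 E0.7608
G1 X0.00 Y0.00 E1.3221

At z = 0.15 mm: the cube (footprint 4×22.5) is included at this height; the cone at (6.5, 3) does not reach this height (z outside [6.5, 22]); Taking the union: only the 4×22.5 cube is present, so the union is just that shape — 1 connected region; the sphere at (9.5, 6.5) is not intersected at this z (|z−center|=5.350 > r=5); After the difference (first − rest): none of the subtracted shapes is present at this height, so that combined region is unchanged — 1 connected region. The outline is a single polygon with 4 vertices. Extrusion per mm of travel: 0.4 × 0.15 / (π × 0.875²) = 0.024945. Accumulating E over each segment gives final E = 1.3221.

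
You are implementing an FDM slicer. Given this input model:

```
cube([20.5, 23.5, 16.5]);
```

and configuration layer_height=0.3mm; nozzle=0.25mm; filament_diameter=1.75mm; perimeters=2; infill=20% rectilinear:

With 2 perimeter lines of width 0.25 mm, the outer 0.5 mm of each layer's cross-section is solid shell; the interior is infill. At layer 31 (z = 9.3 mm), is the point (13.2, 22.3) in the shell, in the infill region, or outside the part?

infill

At z = 9.3 mm: the 20.5×23.5 cube contributes its full rectangle. Overall, the cross-section is a single solid region. The nearest boundary edge runs (20.50, 23.50)→(0.00, 23.50); distance from the point to it = 1.20 mm. The point is inside the cross-section and 1.20 mm from the nearest boundary — more than the 0.5 mm shell width (2 × 0.25), so it's in the infill interior.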